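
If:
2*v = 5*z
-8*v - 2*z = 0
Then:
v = 0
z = 0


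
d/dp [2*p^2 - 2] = 4*p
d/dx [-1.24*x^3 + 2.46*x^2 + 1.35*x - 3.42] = -3.72*x^2 + 4.92*x + 1.35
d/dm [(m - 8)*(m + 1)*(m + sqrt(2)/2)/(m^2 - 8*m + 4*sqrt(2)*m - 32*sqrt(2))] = (m^2 + 8*sqrt(2)*m + 4 + 7*sqrt(2)/2)/(m^2 + 8*sqrt(2)*m + 32)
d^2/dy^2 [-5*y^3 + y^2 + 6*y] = 2 - 30*y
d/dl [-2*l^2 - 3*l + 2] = -4*l - 3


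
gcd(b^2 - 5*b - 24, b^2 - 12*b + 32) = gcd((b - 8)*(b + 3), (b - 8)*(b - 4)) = b - 8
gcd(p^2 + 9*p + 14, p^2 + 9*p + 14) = p^2 + 9*p + 14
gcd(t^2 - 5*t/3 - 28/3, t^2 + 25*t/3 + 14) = t + 7/3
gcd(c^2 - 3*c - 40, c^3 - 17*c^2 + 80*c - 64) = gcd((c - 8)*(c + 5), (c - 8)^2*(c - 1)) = c - 8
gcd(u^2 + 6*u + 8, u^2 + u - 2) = u + 2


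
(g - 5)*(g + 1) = g^2 - 4*g - 5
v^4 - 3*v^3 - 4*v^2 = v^2*(v - 4)*(v + 1)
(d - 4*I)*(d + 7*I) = d^2 + 3*I*d + 28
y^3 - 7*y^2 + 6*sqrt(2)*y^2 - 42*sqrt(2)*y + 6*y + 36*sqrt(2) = (y - 6)*(y - 1)*(y + 6*sqrt(2))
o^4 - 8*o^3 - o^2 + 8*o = o*(o - 8)*(o - 1)*(o + 1)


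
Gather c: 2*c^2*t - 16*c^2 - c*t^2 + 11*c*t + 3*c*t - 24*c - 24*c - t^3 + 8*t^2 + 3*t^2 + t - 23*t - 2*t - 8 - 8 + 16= c^2*(2*t - 16) + c*(-t^2 + 14*t - 48) - t^3 + 11*t^2 - 24*t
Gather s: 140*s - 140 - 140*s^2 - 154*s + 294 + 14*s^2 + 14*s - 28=126 - 126*s^2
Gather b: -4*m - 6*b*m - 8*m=-6*b*m - 12*m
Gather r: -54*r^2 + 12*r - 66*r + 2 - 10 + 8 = -54*r^2 - 54*r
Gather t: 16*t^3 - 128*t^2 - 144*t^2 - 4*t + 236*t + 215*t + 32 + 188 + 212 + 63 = 16*t^3 - 272*t^2 + 447*t + 495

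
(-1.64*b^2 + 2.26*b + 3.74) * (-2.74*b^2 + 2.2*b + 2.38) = 4.4936*b^4 - 9.8004*b^3 - 9.1788*b^2 + 13.6068*b + 8.9012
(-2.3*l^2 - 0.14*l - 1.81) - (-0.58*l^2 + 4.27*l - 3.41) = -1.72*l^2 - 4.41*l + 1.6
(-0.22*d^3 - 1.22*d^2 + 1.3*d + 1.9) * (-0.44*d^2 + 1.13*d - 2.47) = 0.0968*d^5 + 0.2882*d^4 - 1.4072*d^3 + 3.6464*d^2 - 1.064*d - 4.693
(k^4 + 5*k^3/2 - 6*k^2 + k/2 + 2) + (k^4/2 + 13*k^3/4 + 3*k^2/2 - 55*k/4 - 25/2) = 3*k^4/2 + 23*k^3/4 - 9*k^2/2 - 53*k/4 - 21/2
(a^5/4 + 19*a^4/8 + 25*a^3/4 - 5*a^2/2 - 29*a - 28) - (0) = a^5/4 + 19*a^4/8 + 25*a^3/4 - 5*a^2/2 - 29*a - 28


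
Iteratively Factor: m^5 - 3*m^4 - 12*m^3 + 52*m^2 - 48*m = (m + 4)*(m^4 - 7*m^3 + 16*m^2 - 12*m) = (m - 2)*(m + 4)*(m^3 - 5*m^2 + 6*m) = (m - 2)^2*(m + 4)*(m^2 - 3*m) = (m - 3)*(m - 2)^2*(m + 4)*(m)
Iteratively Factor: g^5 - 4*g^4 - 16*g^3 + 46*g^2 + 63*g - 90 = (g - 1)*(g^4 - 3*g^3 - 19*g^2 + 27*g + 90) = (g - 1)*(g + 3)*(g^3 - 6*g^2 - g + 30) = (g - 5)*(g - 1)*(g + 3)*(g^2 - g - 6) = (g - 5)*(g - 1)*(g + 2)*(g + 3)*(g - 3)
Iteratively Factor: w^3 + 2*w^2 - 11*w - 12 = (w + 4)*(w^2 - 2*w - 3) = (w - 3)*(w + 4)*(w + 1)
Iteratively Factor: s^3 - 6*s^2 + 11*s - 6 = (s - 1)*(s^2 - 5*s + 6) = (s - 3)*(s - 1)*(s - 2)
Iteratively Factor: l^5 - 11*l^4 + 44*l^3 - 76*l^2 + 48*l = (l - 2)*(l^4 - 9*l^3 + 26*l^2 - 24*l) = l*(l - 2)*(l^3 - 9*l^2 + 26*l - 24) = l*(l - 3)*(l - 2)*(l^2 - 6*l + 8) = l*(l - 4)*(l - 3)*(l - 2)*(l - 2)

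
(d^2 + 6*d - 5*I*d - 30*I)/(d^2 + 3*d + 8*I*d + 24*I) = (d^2 + d*(6 - 5*I) - 30*I)/(d^2 + d*(3 + 8*I) + 24*I)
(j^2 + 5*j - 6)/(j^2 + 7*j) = (j^2 + 5*j - 6)/(j*(j + 7))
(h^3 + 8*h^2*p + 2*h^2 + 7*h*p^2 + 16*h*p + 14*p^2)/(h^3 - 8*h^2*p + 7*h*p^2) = (h^3 + 8*h^2*p + 2*h^2 + 7*h*p^2 + 16*h*p + 14*p^2)/(h*(h^2 - 8*h*p + 7*p^2))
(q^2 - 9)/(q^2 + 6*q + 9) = (q - 3)/(q + 3)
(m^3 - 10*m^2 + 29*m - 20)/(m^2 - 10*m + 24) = (m^2 - 6*m + 5)/(m - 6)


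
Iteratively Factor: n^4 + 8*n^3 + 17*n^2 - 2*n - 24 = (n + 2)*(n^3 + 6*n^2 + 5*n - 12) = (n + 2)*(n + 3)*(n^2 + 3*n - 4) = (n - 1)*(n + 2)*(n + 3)*(n + 4)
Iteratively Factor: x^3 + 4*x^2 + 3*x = (x + 1)*(x^2 + 3*x) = x*(x + 1)*(x + 3)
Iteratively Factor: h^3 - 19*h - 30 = (h + 3)*(h^2 - 3*h - 10) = (h - 5)*(h + 3)*(h + 2)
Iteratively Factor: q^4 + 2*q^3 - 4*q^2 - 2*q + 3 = (q - 1)*(q^3 + 3*q^2 - q - 3) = (q - 1)*(q + 1)*(q^2 + 2*q - 3) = (q - 1)^2*(q + 1)*(q + 3)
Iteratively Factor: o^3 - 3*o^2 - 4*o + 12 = (o + 2)*(o^2 - 5*o + 6) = (o - 3)*(o + 2)*(o - 2)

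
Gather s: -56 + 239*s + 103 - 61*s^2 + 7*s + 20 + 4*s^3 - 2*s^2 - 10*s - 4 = 4*s^3 - 63*s^2 + 236*s + 63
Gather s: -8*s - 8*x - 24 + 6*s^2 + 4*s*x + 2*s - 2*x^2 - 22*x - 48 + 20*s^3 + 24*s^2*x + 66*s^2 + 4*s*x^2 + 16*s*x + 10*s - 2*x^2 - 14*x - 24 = 20*s^3 + s^2*(24*x + 72) + s*(4*x^2 + 20*x + 4) - 4*x^2 - 44*x - 96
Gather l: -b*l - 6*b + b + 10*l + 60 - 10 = -5*b + l*(10 - b) + 50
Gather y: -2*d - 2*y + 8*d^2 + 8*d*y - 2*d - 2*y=8*d^2 - 4*d + y*(8*d - 4)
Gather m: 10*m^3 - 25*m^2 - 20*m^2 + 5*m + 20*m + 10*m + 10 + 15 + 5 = 10*m^3 - 45*m^2 + 35*m + 30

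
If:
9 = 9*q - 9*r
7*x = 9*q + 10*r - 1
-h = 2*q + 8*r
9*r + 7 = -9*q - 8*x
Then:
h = 602/139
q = 51/139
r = -88/139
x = -80/139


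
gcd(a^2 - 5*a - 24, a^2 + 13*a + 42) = 1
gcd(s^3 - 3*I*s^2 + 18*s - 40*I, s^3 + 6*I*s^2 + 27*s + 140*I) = s^2 - I*s + 20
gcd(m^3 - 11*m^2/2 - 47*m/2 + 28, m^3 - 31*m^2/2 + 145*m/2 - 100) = m - 8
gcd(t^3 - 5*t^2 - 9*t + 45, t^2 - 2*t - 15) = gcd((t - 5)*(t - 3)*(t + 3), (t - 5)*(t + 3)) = t^2 - 2*t - 15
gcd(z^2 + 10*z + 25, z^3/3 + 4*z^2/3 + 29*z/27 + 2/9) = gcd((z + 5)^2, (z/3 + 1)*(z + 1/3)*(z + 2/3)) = 1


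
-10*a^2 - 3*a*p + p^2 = (-5*a + p)*(2*a + p)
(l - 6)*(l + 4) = l^2 - 2*l - 24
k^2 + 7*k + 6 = (k + 1)*(k + 6)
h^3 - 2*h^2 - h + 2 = (h - 2)*(h - 1)*(h + 1)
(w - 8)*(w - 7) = w^2 - 15*w + 56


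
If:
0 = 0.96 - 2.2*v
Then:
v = 0.44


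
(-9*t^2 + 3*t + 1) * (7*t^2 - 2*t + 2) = -63*t^4 + 39*t^3 - 17*t^2 + 4*t + 2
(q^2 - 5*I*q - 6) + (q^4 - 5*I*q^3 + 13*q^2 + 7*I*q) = q^4 - 5*I*q^3 + 14*q^2 + 2*I*q - 6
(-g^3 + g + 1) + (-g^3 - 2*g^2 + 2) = -2*g^3 - 2*g^2 + g + 3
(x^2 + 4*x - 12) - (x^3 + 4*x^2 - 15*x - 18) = -x^3 - 3*x^2 + 19*x + 6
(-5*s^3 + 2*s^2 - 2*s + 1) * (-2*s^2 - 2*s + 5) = 10*s^5 + 6*s^4 - 25*s^3 + 12*s^2 - 12*s + 5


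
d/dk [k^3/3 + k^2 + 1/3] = k*(k + 2)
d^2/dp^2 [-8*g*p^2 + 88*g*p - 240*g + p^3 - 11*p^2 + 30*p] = -16*g + 6*p - 22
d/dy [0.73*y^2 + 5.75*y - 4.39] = 1.46*y + 5.75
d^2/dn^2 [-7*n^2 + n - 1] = -14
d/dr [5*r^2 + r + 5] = 10*r + 1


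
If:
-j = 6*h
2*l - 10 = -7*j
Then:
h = l/21 - 5/21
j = 10/7 - 2*l/7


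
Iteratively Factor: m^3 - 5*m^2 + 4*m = (m)*(m^2 - 5*m + 4) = m*(m - 1)*(m - 4)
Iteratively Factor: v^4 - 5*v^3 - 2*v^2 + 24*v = (v)*(v^3 - 5*v^2 - 2*v + 24) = v*(v + 2)*(v^2 - 7*v + 12) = v*(v - 3)*(v + 2)*(v - 4)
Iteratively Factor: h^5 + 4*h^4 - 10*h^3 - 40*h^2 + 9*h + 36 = (h + 1)*(h^4 + 3*h^3 - 13*h^2 - 27*h + 36) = (h - 1)*(h + 1)*(h^3 + 4*h^2 - 9*h - 36) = (h - 3)*(h - 1)*(h + 1)*(h^2 + 7*h + 12) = (h - 3)*(h - 1)*(h + 1)*(h + 4)*(h + 3)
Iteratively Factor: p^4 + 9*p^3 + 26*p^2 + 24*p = (p + 4)*(p^3 + 5*p^2 + 6*p) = (p + 2)*(p + 4)*(p^2 + 3*p) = (p + 2)*(p + 3)*(p + 4)*(p)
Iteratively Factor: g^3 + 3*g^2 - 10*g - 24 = (g + 4)*(g^2 - g - 6) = (g - 3)*(g + 4)*(g + 2)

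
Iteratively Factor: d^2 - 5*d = (d - 5)*(d)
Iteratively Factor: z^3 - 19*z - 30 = (z + 2)*(z^2 - 2*z - 15) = (z + 2)*(z + 3)*(z - 5)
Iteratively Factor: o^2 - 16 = (o + 4)*(o - 4)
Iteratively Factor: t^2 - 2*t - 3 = (t - 3)*(t + 1)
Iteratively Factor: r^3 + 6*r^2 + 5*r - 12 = (r + 3)*(r^2 + 3*r - 4) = (r + 3)*(r + 4)*(r - 1)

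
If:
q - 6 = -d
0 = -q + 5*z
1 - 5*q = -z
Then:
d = 139/24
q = 5/24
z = 1/24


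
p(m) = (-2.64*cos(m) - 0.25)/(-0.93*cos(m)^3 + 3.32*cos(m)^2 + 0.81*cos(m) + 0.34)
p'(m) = (-2.64*cos(m) - 0.25)*(-2.79*sin(m)*cos(m)^2 + 6.64*sin(m)*cos(m) + 0.81*sin(m))/(-0.93*cos(m)^3 + 3.32*cos(m)^2 + 0.81*cos(m) + 0.34)^2 + 2.64*sin(m)/(-0.93*cos(m)^3 + 3.32*cos(m)^2 + 0.81*cos(m) + 0.34) = (4.9104*cos(m)^3 - 8.0673*cos(m)^2 - 1.66*cos(m) + 0.6951)*sin(m)/(0.8649*cos(m)^6 - 6.1752*cos(m)^5 + 9.5158*cos(m)^4 + 4.746*cos(m)^3 + 2.9137*cos(m)^2 + 0.5508*cos(m) + 0.1156)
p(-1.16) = -1.15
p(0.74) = -0.93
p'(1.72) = 8.44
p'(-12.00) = -0.23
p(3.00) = 0.64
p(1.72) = 0.48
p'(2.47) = -0.69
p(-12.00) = -0.88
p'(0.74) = -0.35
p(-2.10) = 1.21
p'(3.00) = -0.11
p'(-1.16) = 0.67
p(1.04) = -1.07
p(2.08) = 1.23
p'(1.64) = 8.52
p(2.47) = 0.83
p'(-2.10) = 1.24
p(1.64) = -0.22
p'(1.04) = -0.62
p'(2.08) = -1.21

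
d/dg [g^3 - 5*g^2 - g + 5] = 3*g^2 - 10*g - 1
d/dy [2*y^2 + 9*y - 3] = 4*y + 9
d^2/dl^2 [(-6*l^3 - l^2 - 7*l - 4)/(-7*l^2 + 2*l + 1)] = 2*(423*l^3 + 645*l^2 - 3*l + 31)/(343*l^6 - 294*l^5 - 63*l^4 + 76*l^3 + 9*l^2 - 6*l - 1)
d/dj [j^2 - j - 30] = 2*j - 1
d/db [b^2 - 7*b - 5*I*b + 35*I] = 2*b - 7 - 5*I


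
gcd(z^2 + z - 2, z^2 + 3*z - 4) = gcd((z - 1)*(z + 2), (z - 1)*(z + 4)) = z - 1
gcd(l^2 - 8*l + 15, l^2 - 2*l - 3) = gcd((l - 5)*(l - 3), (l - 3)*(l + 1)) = l - 3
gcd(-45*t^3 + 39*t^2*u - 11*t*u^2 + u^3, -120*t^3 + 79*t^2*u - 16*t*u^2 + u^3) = 15*t^2 - 8*t*u + u^2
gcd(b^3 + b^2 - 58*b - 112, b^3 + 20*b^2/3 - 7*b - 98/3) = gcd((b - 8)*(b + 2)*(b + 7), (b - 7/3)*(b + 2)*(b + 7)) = b^2 + 9*b + 14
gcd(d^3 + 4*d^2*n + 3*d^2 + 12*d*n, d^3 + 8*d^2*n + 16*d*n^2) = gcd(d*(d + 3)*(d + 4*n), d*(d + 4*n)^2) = d^2 + 4*d*n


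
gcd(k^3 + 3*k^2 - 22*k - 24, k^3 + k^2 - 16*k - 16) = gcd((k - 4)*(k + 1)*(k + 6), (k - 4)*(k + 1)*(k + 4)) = k^2 - 3*k - 4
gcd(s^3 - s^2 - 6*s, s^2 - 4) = s + 2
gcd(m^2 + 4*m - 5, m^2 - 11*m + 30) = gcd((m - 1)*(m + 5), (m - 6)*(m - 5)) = 1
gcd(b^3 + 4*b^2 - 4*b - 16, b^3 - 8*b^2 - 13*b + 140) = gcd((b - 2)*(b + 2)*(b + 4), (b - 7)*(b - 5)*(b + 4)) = b + 4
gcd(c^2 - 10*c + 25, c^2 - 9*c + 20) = c - 5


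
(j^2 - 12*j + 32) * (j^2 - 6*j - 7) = j^4 - 18*j^3 + 97*j^2 - 108*j - 224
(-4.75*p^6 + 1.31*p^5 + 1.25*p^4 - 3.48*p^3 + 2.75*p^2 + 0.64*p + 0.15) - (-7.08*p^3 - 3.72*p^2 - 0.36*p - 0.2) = -4.75*p^6 + 1.31*p^5 + 1.25*p^4 + 3.6*p^3 + 6.47*p^2 + 1.0*p + 0.35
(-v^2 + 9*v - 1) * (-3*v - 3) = 3*v^3 - 24*v^2 - 24*v + 3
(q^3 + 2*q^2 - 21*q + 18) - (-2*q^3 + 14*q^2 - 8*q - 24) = 3*q^3 - 12*q^2 - 13*q + 42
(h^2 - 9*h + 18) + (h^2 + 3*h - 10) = 2*h^2 - 6*h + 8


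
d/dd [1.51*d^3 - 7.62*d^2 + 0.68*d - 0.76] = 4.53*d^2 - 15.24*d + 0.68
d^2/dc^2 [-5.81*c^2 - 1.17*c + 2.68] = -11.6200000000000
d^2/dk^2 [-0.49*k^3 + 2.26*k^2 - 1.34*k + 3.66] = 4.52 - 2.94*k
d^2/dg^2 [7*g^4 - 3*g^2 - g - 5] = 84*g^2 - 6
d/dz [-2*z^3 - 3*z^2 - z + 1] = -6*z^2 - 6*z - 1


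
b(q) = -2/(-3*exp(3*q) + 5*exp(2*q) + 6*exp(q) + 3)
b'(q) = -2*(9*exp(3*q) - 10*exp(2*q) - 6*exp(q))/(-3*exp(3*q) + 5*exp(2*q) + 6*exp(q) + 3)^2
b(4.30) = 0.00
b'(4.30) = -0.00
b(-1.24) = -0.39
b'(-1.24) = 0.18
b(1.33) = 0.03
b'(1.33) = -0.15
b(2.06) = 0.00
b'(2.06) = -0.01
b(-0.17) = -0.20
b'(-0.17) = 0.14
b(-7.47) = -0.67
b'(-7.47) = 0.00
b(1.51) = 0.01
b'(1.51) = -0.06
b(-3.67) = -0.63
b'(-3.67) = 0.03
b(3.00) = 0.00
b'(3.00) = 0.00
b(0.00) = -0.18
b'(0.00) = 0.12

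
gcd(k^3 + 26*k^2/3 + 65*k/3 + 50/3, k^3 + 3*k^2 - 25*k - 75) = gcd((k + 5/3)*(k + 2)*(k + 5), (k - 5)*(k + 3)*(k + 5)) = k + 5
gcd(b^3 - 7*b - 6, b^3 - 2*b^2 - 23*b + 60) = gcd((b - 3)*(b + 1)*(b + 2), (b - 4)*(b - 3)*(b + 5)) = b - 3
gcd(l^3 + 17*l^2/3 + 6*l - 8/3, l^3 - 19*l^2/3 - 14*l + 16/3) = l^2 + 5*l/3 - 2/3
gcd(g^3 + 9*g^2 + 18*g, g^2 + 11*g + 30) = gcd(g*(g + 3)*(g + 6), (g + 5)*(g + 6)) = g + 6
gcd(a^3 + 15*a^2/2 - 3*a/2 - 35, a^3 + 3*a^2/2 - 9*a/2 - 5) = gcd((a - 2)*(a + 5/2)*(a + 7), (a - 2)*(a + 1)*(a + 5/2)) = a^2 + a/2 - 5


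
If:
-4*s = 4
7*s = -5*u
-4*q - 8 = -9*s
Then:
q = -17/4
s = -1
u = 7/5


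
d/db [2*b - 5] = 2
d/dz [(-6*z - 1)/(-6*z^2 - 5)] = 6*(-6*z^2 - 2*z + 5)/(36*z^4 + 60*z^2 + 25)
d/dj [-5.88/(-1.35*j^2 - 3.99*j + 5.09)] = (-15.876*j - 23.4612)/(1.35*j^2 + 3.99*j - 5.09)^2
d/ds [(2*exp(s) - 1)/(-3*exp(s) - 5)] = -13*exp(s)/(3*exp(s) + 5)^2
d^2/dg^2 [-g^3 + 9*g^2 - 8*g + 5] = 18 - 6*g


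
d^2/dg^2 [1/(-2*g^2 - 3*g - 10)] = 2*(4*g^2 + 6*g - (4*g + 3)^2 + 20)/(2*g^2 + 3*g + 10)^3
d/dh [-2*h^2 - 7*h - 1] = -4*h - 7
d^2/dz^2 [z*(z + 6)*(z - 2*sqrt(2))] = 6*z - 4*sqrt(2) + 12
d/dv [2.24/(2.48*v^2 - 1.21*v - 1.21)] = (2.7104 - 11.1104*v)/(-2.48*v^2 + 1.21*v + 1.21)^2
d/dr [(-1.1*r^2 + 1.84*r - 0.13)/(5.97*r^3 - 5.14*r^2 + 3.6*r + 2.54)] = (6.567*r^4 - 21.9696*r^3 + 7.8259*r^2 - 6.9244*r + 5.1416)/(35.6409*r^6 - 61.3716*r^5 + 69.4036*r^4 - 6.6804*r^3 - 13.1512*r^2 + 18.288*r + 6.4516)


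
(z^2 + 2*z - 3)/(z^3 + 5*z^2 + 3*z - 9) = 1/(z + 3)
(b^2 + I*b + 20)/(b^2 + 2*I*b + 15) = (b - 4*I)/(b - 3*I)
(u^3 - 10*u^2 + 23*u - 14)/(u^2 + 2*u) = (u^3 - 10*u^2 + 23*u - 14)/(u*(u + 2))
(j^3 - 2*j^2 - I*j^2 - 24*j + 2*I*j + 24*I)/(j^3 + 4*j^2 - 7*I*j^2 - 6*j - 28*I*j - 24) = (j - 6)/(j - 6*I)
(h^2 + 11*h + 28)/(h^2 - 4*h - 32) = (h + 7)/(h - 8)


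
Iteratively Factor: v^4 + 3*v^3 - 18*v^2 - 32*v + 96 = (v + 4)*(v^3 - v^2 - 14*v + 24) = (v - 2)*(v + 4)*(v^2 + v - 12) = (v - 3)*(v - 2)*(v + 4)*(v + 4)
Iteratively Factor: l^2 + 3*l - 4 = (l + 4)*(l - 1)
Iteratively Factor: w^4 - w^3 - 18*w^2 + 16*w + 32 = (w - 2)*(w^3 + w^2 - 16*w - 16) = (w - 2)*(w + 4)*(w^2 - 3*w - 4) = (w - 2)*(w + 1)*(w + 4)*(w - 4)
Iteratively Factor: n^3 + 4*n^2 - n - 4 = (n + 1)*(n^2 + 3*n - 4) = (n - 1)*(n + 1)*(n + 4)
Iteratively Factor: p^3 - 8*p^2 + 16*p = (p - 4)*(p^2 - 4*p) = p*(p - 4)*(p - 4)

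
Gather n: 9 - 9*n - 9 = -9*n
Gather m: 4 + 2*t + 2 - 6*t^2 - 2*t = 6 - 6*t^2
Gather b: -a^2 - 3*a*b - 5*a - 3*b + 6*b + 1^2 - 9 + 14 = -a^2 - 5*a + b*(3 - 3*a) + 6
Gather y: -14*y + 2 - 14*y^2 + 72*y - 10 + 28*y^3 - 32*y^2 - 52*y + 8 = 28*y^3 - 46*y^2 + 6*y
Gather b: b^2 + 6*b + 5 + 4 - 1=b^2 + 6*b + 8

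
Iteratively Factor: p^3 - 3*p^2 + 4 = (p - 2)*(p^2 - p - 2) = (p - 2)^2*(p + 1)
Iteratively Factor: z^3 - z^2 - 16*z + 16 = (z - 1)*(z^2 - 16) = (z - 1)*(z + 4)*(z - 4)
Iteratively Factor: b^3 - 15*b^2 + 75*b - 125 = (b - 5)*(b^2 - 10*b + 25) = (b - 5)^2*(b - 5)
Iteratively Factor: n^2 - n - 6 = (n - 3)*(n + 2)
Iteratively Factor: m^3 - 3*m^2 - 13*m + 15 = (m - 1)*(m^2 - 2*m - 15) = (m - 5)*(m - 1)*(m + 3)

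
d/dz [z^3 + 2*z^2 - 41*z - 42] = 3*z^2 + 4*z - 41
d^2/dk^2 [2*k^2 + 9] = 4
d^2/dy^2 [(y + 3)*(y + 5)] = 2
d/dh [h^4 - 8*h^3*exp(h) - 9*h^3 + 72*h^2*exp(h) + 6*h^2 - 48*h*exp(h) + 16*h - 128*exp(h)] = -8*h^3*exp(h) + 4*h^3 + 48*h^2*exp(h) - 27*h^2 + 96*h*exp(h) + 12*h - 176*exp(h) + 16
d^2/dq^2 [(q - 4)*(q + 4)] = 2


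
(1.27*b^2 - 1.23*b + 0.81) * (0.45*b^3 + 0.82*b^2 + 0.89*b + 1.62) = 0.5715*b^5 + 0.4879*b^4 + 0.4862*b^3 + 1.6269*b^2 - 1.2717*b + 1.3122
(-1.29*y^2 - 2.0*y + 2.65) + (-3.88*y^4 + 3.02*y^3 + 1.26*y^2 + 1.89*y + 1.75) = -3.88*y^4 + 3.02*y^3 - 0.03*y^2 - 0.11*y + 4.4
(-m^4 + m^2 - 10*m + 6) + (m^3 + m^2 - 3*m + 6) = -m^4 + m^3 + 2*m^2 - 13*m + 12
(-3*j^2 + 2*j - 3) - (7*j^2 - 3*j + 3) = -10*j^2 + 5*j - 6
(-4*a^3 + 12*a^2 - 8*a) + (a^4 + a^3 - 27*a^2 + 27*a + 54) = a^4 - 3*a^3 - 15*a^2 + 19*a + 54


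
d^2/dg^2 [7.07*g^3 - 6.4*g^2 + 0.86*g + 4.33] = 42.42*g - 12.8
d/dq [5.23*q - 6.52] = 5.23000000000000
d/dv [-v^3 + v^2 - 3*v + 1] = -3*v^2 + 2*v - 3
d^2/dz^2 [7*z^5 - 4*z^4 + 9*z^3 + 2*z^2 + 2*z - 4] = 140*z^3 - 48*z^2 + 54*z + 4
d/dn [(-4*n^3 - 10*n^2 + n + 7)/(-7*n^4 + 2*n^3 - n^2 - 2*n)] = (-28*n^6 - 140*n^5 + 45*n^4 + 208*n^3 - 21*n^2 + 14*n + 14)/(n^2*(49*n^6 - 28*n^5 + 18*n^4 + 24*n^3 - 7*n^2 + 4*n + 4))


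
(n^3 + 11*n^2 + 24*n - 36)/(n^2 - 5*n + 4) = (n^2 + 12*n + 36)/(n - 4)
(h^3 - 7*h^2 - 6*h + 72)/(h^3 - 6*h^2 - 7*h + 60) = (h - 6)/(h - 5)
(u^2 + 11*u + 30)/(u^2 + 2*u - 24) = (u + 5)/(u - 4)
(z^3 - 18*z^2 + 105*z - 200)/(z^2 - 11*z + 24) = (z^2 - 10*z + 25)/(z - 3)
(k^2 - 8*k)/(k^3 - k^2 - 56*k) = 1/(k + 7)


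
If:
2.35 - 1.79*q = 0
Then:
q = 1.31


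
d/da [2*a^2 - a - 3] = 4*a - 1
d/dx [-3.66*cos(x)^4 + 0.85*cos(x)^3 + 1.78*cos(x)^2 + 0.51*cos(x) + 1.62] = (14.64*cos(x)^3 - 2.55*cos(x)^2 - 3.56*cos(x) - 0.51)*sin(x)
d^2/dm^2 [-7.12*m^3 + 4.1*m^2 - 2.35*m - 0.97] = 8.2 - 42.72*m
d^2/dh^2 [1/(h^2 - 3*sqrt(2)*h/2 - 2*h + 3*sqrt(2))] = 4*(-4*h^2 + 8*h + 6*sqrt(2)*h + (-4*h + 4 + 3*sqrt(2))^2 - 12*sqrt(2))/(2*h^2 - 3*sqrt(2)*h - 4*h + 6*sqrt(2))^3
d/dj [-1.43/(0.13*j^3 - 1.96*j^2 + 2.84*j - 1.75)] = (0.5577*j^2 - 5.6056*j + 4.0612)/(0.13*j^3 - 1.96*j^2 + 2.84*j - 1.75)^2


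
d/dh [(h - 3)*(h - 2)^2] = (h - 2)*(3*h - 8)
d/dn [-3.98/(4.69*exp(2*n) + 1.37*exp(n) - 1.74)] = (37.3324*exp(n) + 5.4526)*exp(n)/(4.69*exp(2*n) + 1.37*exp(n) - 1.74)^2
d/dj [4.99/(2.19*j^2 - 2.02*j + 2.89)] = (10.0798 - 21.8562*j)/(2.19*j^2 - 2.02*j + 2.89)^2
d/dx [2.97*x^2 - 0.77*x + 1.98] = 5.94*x - 0.77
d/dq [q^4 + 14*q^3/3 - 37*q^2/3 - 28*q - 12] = 4*q^3 + 14*q^2 - 74*q/3 - 28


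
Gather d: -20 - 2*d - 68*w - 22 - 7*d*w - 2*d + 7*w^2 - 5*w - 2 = d*(-7*w - 4) + 7*w^2 - 73*w - 44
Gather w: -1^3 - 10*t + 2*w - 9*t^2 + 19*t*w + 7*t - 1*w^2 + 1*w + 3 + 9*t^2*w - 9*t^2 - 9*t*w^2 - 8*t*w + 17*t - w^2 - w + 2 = -18*t^2 + 14*t + w^2*(-9*t - 2) + w*(9*t^2 + 11*t + 2) + 4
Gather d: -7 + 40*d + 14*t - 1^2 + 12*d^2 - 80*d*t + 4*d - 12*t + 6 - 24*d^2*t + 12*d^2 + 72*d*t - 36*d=d^2*(24 - 24*t) + d*(8 - 8*t) + 2*t - 2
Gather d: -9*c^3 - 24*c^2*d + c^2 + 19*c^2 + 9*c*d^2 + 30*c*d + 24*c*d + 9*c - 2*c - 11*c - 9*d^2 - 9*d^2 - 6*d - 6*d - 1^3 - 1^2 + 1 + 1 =-9*c^3 + 20*c^2 - 4*c + d^2*(9*c - 18) + d*(-24*c^2 + 54*c - 12)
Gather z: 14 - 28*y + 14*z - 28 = -28*y + 14*z - 14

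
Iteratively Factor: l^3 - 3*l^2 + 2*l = (l - 2)*(l^2 - l) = (l - 2)*(l - 1)*(l)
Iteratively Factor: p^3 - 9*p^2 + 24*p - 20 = (p - 2)*(p^2 - 7*p + 10) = (p - 5)*(p - 2)*(p - 2)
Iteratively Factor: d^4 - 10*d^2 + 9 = (d - 3)*(d^3 + 3*d^2 - d - 3) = (d - 3)*(d + 3)*(d^2 - 1) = (d - 3)*(d - 1)*(d + 3)*(d + 1)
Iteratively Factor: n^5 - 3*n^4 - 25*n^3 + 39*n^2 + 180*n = (n + 3)*(n^4 - 6*n^3 - 7*n^2 + 60*n) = (n - 4)*(n + 3)*(n^3 - 2*n^2 - 15*n) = n*(n - 4)*(n + 3)*(n^2 - 2*n - 15) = n*(n - 5)*(n - 4)*(n + 3)*(n + 3)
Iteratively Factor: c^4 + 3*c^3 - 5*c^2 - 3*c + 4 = (c - 1)*(c^3 + 4*c^2 - c - 4) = (c - 1)*(c + 1)*(c^2 + 3*c - 4) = (c - 1)*(c + 1)*(c + 4)*(c - 1)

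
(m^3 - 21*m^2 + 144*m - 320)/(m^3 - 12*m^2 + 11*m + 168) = (m^2 - 13*m + 40)/(m^2 - 4*m - 21)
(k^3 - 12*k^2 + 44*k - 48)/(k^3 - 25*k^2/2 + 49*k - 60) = 2*(k - 2)/(2*k - 5)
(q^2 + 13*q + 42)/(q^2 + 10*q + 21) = (q + 6)/(q + 3)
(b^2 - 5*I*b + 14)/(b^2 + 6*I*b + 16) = (b^2 - 5*I*b + 14)/(b^2 + 6*I*b + 16)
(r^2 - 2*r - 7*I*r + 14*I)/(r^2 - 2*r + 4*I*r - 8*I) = (r - 7*I)/(r + 4*I)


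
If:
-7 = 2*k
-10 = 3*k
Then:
No Solution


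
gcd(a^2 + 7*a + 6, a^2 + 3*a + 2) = a + 1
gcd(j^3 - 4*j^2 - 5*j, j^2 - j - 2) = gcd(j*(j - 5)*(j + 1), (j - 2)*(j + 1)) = j + 1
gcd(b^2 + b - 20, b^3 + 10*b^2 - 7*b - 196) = b - 4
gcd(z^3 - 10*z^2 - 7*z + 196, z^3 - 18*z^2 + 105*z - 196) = z^2 - 14*z + 49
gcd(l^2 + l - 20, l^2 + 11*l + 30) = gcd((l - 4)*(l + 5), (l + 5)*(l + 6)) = l + 5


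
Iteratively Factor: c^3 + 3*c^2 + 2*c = (c)*(c^2 + 3*c + 2) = c*(c + 1)*(c + 2)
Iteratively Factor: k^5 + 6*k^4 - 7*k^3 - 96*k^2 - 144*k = (k + 3)*(k^4 + 3*k^3 - 16*k^2 - 48*k) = k*(k + 3)*(k^3 + 3*k^2 - 16*k - 48) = k*(k + 3)^2*(k^2 - 16) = k*(k - 4)*(k + 3)^2*(k + 4)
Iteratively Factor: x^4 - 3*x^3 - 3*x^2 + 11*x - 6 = (x - 1)*(x^3 - 2*x^2 - 5*x + 6) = (x - 1)*(x + 2)*(x^2 - 4*x + 3) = (x - 3)*(x - 1)*(x + 2)*(x - 1)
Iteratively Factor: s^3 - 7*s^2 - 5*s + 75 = (s - 5)*(s^2 - 2*s - 15) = (s - 5)*(s + 3)*(s - 5)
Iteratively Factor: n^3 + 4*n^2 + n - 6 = (n + 3)*(n^2 + n - 2) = (n - 1)*(n + 3)*(n + 2)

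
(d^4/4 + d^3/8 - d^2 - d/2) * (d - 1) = d^5/4 - d^4/8 - 9*d^3/8 + d^2/2 + d/2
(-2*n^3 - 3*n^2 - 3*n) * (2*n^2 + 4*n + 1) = -4*n^5 - 14*n^4 - 20*n^3 - 15*n^2 - 3*n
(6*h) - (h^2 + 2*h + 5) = -h^2 + 4*h - 5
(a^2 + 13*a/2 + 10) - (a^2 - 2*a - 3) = 17*a/2 + 13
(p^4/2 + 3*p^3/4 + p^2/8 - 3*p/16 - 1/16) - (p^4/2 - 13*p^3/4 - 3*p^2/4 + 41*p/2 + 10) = 4*p^3 + 7*p^2/8 - 331*p/16 - 161/16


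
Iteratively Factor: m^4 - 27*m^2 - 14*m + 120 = (m + 4)*(m^3 - 4*m^2 - 11*m + 30) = (m - 2)*(m + 4)*(m^2 - 2*m - 15) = (m - 2)*(m + 3)*(m + 4)*(m - 5)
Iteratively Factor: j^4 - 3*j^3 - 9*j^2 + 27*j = (j)*(j^3 - 3*j^2 - 9*j + 27) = j*(j + 3)*(j^2 - 6*j + 9) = j*(j - 3)*(j + 3)*(j - 3)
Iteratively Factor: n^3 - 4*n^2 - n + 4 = (n - 1)*(n^2 - 3*n - 4) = (n - 4)*(n - 1)*(n + 1)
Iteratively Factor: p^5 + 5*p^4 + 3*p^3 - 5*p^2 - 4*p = (p)*(p^4 + 5*p^3 + 3*p^2 - 5*p - 4) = p*(p + 4)*(p^3 + p^2 - p - 1) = p*(p + 1)*(p + 4)*(p^2 - 1) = p*(p + 1)^2*(p + 4)*(p - 1)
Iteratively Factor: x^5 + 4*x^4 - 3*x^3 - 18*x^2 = (x + 3)*(x^4 + x^3 - 6*x^2) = (x + 3)^2*(x^3 - 2*x^2) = (x - 2)*(x + 3)^2*(x^2) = x*(x - 2)*(x + 3)^2*(x)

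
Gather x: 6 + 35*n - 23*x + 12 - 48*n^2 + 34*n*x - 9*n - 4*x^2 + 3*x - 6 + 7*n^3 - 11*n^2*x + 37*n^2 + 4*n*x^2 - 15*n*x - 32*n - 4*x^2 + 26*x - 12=7*n^3 - 11*n^2 - 6*n + x^2*(4*n - 8) + x*(-11*n^2 + 19*n + 6)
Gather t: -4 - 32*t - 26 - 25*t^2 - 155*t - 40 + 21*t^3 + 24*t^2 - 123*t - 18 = 21*t^3 - t^2 - 310*t - 88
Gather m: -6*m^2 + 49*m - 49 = -6*m^2 + 49*m - 49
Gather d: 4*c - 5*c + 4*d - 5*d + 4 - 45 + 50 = -c - d + 9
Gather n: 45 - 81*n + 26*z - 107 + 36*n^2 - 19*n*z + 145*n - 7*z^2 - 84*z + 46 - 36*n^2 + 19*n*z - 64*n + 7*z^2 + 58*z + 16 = 0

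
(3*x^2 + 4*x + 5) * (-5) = -15*x^2 - 20*x - 25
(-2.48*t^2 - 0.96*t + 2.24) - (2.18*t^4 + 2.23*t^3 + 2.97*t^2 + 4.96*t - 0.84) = -2.18*t^4 - 2.23*t^3 - 5.45*t^2 - 5.92*t + 3.08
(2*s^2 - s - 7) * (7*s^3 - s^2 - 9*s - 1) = 14*s^5 - 9*s^4 - 66*s^3 + 14*s^2 + 64*s + 7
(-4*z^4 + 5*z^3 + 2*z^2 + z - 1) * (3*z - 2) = -12*z^5 + 23*z^4 - 4*z^3 - z^2 - 5*z + 2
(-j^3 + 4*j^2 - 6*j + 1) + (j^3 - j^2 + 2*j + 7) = 3*j^2 - 4*j + 8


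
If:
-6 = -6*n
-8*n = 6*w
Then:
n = 1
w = -4/3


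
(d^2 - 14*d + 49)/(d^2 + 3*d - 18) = (d^2 - 14*d + 49)/(d^2 + 3*d - 18)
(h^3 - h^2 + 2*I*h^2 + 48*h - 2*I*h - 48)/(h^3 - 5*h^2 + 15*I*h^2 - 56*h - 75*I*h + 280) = (h^2 - h*(1 + 6*I) + 6*I)/(h^2 + h*(-5 + 7*I) - 35*I)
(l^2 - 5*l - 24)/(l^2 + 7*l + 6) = (l^2 - 5*l - 24)/(l^2 + 7*l + 6)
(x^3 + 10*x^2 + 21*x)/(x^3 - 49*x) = (x + 3)/(x - 7)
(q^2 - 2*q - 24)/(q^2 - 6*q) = (q + 4)/q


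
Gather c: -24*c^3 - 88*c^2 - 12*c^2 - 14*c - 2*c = -24*c^3 - 100*c^2 - 16*c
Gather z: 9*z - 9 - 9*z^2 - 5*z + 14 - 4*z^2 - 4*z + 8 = 13 - 13*z^2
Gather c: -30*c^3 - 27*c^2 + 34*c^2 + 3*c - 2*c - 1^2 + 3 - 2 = -30*c^3 + 7*c^2 + c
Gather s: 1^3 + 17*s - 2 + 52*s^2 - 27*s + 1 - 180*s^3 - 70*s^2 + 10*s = -180*s^3 - 18*s^2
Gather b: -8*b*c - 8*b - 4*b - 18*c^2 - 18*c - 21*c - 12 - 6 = b*(-8*c - 12) - 18*c^2 - 39*c - 18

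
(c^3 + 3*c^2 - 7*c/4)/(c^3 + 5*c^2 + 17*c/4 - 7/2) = c/(c + 2)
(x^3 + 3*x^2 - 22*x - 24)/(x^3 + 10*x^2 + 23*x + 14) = (x^2 + 2*x - 24)/(x^2 + 9*x + 14)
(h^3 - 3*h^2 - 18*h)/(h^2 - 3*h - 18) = h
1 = 1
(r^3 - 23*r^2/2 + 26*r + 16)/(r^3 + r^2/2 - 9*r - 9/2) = (r^2 - 12*r + 32)/(r^2 - 9)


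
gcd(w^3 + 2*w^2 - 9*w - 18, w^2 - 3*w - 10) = w + 2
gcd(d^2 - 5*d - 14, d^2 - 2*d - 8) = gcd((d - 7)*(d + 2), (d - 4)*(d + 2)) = d + 2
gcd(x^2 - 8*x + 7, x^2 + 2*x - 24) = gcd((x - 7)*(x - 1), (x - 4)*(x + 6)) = 1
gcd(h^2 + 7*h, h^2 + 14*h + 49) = h + 7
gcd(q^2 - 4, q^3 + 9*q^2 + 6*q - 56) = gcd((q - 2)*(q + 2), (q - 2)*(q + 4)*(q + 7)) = q - 2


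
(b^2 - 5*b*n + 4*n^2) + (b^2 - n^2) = 2*b^2 - 5*b*n + 3*n^2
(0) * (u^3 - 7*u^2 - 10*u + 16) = 0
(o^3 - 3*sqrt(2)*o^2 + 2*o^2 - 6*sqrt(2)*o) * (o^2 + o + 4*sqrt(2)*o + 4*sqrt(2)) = o^5 + sqrt(2)*o^4 + 3*o^4 - 22*o^3 + 3*sqrt(2)*o^3 - 72*o^2 + 2*sqrt(2)*o^2 - 48*o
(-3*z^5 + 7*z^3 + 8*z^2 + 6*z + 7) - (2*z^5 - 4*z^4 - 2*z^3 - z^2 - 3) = -5*z^5 + 4*z^4 + 9*z^3 + 9*z^2 + 6*z + 10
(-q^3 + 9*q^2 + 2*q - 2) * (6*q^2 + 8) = -6*q^5 + 54*q^4 + 4*q^3 + 60*q^2 + 16*q - 16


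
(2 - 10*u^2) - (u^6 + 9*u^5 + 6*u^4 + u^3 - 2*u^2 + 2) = -u^6 - 9*u^5 - 6*u^4 - u^3 - 8*u^2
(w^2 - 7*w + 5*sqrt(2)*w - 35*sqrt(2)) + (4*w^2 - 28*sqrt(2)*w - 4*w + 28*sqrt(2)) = 5*w^2 - 23*sqrt(2)*w - 11*w - 7*sqrt(2)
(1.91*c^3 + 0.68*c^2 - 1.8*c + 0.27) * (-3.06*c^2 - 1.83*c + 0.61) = -5.8446*c^5 - 5.5761*c^4 + 5.4287*c^3 + 2.8826*c^2 - 1.5921*c + 0.1647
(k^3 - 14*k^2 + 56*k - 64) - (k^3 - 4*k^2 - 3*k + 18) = -10*k^2 + 59*k - 82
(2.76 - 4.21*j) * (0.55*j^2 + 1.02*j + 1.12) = -2.3155*j^3 - 2.7762*j^2 - 1.9*j + 3.0912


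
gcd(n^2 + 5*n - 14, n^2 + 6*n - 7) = n + 7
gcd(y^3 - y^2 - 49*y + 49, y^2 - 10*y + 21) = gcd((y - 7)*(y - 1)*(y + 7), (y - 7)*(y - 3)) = y - 7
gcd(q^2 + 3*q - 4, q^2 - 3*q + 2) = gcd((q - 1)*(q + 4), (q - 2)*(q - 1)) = q - 1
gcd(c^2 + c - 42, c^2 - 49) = c + 7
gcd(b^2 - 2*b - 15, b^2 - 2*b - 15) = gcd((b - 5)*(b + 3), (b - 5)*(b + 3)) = b^2 - 2*b - 15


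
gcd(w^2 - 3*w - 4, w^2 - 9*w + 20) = w - 4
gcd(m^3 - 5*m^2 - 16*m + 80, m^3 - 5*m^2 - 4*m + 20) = m - 5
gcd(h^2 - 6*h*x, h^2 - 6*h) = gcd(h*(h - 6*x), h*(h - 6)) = h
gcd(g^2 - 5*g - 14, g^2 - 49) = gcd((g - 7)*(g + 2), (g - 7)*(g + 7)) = g - 7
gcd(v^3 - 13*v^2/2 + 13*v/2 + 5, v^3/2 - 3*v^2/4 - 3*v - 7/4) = 1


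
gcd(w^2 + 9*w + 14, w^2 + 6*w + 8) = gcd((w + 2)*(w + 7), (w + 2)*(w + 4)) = w + 2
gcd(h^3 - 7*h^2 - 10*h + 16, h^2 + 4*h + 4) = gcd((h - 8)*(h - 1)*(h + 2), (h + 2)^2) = h + 2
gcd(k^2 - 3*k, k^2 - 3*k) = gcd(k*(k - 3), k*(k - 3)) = k^2 - 3*k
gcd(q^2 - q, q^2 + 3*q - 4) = q - 1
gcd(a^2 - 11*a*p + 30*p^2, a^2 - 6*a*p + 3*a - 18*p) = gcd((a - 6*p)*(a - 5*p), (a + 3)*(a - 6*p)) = -a + 6*p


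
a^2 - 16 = (a - 4)*(a + 4)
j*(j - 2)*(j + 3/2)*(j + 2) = j^4 + 3*j^3/2 - 4*j^2 - 6*j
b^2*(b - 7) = b^3 - 7*b^2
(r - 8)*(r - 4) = r^2 - 12*r + 32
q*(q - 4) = q^2 - 4*q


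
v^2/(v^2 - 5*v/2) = 2*v/(2*v - 5)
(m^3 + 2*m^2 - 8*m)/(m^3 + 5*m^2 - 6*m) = (m^2 + 2*m - 8)/(m^2 + 5*m - 6)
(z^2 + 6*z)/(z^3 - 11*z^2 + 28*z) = (z + 6)/(z^2 - 11*z + 28)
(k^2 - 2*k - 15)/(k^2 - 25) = (k + 3)/(k + 5)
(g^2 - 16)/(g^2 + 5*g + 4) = (g - 4)/(g + 1)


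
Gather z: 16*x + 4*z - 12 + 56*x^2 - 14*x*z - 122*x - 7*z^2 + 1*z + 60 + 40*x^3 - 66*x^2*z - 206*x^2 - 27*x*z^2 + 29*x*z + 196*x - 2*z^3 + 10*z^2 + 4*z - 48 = 40*x^3 - 150*x^2 + 90*x - 2*z^3 + z^2*(3 - 27*x) + z*(-66*x^2 + 15*x + 9)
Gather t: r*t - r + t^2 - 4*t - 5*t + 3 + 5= -r + t^2 + t*(r - 9) + 8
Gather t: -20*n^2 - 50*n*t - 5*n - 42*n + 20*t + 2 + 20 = -20*n^2 - 47*n + t*(20 - 50*n) + 22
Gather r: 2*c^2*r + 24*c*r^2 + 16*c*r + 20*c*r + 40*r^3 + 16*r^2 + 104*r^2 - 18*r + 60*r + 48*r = 40*r^3 + r^2*(24*c + 120) + r*(2*c^2 + 36*c + 90)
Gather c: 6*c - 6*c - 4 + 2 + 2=0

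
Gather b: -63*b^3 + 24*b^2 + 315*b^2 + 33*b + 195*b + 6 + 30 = -63*b^3 + 339*b^2 + 228*b + 36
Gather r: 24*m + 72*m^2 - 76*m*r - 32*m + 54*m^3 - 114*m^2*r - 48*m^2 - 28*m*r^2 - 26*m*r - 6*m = 54*m^3 + 24*m^2 - 28*m*r^2 - 14*m + r*(-114*m^2 - 102*m)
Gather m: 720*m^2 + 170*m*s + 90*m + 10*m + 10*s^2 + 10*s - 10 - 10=720*m^2 + m*(170*s + 100) + 10*s^2 + 10*s - 20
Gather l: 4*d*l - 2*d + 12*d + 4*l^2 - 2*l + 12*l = 10*d + 4*l^2 + l*(4*d + 10)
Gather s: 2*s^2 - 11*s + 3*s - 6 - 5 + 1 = 2*s^2 - 8*s - 10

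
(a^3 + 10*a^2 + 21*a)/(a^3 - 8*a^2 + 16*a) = (a^2 + 10*a + 21)/(a^2 - 8*a + 16)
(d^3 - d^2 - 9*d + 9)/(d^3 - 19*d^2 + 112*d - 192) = (d^2 + 2*d - 3)/(d^2 - 16*d + 64)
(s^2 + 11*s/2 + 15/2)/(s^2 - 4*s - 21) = (s + 5/2)/(s - 7)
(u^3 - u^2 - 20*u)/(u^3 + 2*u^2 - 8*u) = (u - 5)/(u - 2)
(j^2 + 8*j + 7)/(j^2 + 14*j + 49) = (j + 1)/(j + 7)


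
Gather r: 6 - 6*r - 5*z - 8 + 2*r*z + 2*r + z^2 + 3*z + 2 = r*(2*z - 4) + z^2 - 2*z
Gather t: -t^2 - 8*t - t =-t^2 - 9*t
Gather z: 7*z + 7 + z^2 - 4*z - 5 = z^2 + 3*z + 2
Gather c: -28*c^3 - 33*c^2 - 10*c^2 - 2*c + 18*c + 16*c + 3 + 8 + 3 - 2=-28*c^3 - 43*c^2 + 32*c + 12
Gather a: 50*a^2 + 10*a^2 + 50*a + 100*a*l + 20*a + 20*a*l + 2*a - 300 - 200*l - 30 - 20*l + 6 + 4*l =60*a^2 + a*(120*l + 72) - 216*l - 324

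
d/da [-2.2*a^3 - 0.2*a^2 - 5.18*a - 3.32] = -6.6*a^2 - 0.4*a - 5.18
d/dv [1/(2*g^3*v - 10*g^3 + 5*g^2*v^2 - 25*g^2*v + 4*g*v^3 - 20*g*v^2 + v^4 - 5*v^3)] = (-2*g^3 - 10*g^2*v + 25*g^2 - 12*g*v^2 + 40*g*v - 4*v^3 + 15*v^2)/(2*g^3*v - 10*g^3 + 5*g^2*v^2 - 25*g^2*v + 4*g*v^3 - 20*g*v^2 + v^4 - 5*v^3)^2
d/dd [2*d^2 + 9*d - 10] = 4*d + 9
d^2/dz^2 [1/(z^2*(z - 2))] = 2*(z^2 + 2*z*(z - 2) + 3*(z - 2)^2)/(z^4*(z - 2)^3)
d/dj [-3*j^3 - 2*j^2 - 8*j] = -9*j^2 - 4*j - 8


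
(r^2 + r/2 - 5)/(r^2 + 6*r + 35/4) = 2*(r - 2)/(2*r + 7)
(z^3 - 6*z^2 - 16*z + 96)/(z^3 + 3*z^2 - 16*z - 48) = (z - 6)/(z + 3)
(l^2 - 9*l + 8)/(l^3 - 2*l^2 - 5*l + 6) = (l - 8)/(l^2 - l - 6)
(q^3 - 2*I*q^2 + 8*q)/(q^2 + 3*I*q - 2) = q*(q - 4*I)/(q + I)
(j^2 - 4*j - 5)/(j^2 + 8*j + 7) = (j - 5)/(j + 7)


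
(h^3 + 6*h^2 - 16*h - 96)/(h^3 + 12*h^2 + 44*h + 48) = (h - 4)/(h + 2)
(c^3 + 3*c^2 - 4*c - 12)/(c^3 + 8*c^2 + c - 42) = (c + 2)/(c + 7)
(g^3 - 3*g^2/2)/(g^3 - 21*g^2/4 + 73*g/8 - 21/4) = 4*g^2/(4*g^2 - 15*g + 14)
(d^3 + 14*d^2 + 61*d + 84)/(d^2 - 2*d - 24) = (d^2 + 10*d + 21)/(d - 6)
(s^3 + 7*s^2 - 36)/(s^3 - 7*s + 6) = (s + 6)/(s - 1)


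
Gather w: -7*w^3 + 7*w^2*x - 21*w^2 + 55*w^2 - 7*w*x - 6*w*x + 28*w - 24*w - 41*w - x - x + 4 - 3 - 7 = -7*w^3 + w^2*(7*x + 34) + w*(-13*x - 37) - 2*x - 6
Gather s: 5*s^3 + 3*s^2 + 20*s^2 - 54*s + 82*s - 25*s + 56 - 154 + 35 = 5*s^3 + 23*s^2 + 3*s - 63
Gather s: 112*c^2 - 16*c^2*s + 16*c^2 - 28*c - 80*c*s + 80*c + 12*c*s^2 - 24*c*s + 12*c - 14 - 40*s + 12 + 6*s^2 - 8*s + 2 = 128*c^2 + 64*c + s^2*(12*c + 6) + s*(-16*c^2 - 104*c - 48)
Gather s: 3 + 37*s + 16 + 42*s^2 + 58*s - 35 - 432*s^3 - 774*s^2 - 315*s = -432*s^3 - 732*s^2 - 220*s - 16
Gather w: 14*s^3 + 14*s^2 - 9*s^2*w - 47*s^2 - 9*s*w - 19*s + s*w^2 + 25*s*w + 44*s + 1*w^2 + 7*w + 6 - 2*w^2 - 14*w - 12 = 14*s^3 - 33*s^2 + 25*s + w^2*(s - 1) + w*(-9*s^2 + 16*s - 7) - 6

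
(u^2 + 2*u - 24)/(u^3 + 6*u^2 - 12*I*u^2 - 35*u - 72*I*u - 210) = (u - 4)/(u^2 - 12*I*u - 35)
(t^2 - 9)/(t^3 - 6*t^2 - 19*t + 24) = (t - 3)/(t^2 - 9*t + 8)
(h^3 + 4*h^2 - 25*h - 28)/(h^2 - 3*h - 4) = h + 7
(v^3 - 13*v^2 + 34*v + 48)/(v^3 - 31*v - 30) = (v - 8)/(v + 5)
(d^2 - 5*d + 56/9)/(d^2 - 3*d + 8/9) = (3*d - 7)/(3*d - 1)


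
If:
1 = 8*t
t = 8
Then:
No Solution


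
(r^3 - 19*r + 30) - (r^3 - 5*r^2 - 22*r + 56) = 5*r^2 + 3*r - 26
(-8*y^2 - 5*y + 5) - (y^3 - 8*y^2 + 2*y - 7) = -y^3 - 7*y + 12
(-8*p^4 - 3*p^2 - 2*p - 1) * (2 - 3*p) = 24*p^5 - 16*p^4 + 9*p^3 - p - 2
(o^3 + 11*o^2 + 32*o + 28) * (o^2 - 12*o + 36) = o^5 - o^4 - 64*o^3 + 40*o^2 + 816*o + 1008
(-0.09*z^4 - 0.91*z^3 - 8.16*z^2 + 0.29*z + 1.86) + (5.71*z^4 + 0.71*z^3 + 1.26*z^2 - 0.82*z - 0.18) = 5.62*z^4 - 0.2*z^3 - 6.9*z^2 - 0.53*z + 1.68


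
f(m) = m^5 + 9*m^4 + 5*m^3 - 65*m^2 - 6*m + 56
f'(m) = 5*m^4 + 36*m^3 + 15*m^2 - 130*m - 6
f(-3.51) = -106.67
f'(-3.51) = -162.74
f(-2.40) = -154.15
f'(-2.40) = 60.62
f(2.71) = 293.47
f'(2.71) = 738.03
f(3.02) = 582.62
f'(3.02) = 1145.68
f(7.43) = 48545.72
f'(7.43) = 29860.29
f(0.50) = 37.97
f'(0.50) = -62.44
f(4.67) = 5621.48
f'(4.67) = 5758.69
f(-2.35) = -150.94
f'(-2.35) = 67.62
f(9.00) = 116480.00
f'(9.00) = 59088.00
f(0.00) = 56.00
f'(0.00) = -6.00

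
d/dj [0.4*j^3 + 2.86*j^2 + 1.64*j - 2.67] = 1.2*j^2 + 5.72*j + 1.64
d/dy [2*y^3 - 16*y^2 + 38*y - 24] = 6*y^2 - 32*y + 38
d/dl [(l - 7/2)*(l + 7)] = 2*l + 7/2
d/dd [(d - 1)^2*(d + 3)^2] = 4*(d - 1)*(d + 1)*(d + 3)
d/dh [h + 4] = 1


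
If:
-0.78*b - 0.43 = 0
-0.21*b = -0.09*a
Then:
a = -1.29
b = -0.55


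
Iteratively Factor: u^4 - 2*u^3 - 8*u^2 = (u)*(u^3 - 2*u^2 - 8*u) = u*(u + 2)*(u^2 - 4*u) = u^2*(u + 2)*(u - 4)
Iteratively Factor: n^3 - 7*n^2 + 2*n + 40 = (n - 4)*(n^2 - 3*n - 10) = (n - 5)*(n - 4)*(n + 2)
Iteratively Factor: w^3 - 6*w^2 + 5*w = (w - 1)*(w^2 - 5*w) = (w - 5)*(w - 1)*(w)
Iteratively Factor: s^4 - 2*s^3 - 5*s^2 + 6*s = (s + 2)*(s^3 - 4*s^2 + 3*s) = s*(s + 2)*(s^2 - 4*s + 3) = s*(s - 3)*(s + 2)*(s - 1)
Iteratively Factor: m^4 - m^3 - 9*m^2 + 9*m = (m - 1)*(m^3 - 9*m) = m*(m - 1)*(m^2 - 9) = m*(m - 1)*(m + 3)*(m - 3)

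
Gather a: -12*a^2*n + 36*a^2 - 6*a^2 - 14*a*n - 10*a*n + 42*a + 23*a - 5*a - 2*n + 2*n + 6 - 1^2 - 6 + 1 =a^2*(30 - 12*n) + a*(60 - 24*n)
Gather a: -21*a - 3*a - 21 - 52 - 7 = -24*a - 80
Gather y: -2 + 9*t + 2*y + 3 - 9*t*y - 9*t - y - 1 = y*(1 - 9*t)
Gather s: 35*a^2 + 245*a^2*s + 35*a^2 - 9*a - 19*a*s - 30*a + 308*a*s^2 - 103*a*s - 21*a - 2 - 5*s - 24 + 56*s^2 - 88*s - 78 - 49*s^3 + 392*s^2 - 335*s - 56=70*a^2 - 60*a - 49*s^3 + s^2*(308*a + 448) + s*(245*a^2 - 122*a - 428) - 160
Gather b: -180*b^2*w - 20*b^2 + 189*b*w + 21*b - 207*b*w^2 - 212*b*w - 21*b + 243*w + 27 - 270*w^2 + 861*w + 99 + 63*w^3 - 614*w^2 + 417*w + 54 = b^2*(-180*w - 20) + b*(-207*w^2 - 23*w) + 63*w^3 - 884*w^2 + 1521*w + 180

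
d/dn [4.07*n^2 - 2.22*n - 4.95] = 8.14*n - 2.22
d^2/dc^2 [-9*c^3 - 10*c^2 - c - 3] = -54*c - 20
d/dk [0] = 0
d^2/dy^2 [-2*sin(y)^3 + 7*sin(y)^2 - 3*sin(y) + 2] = 18*sin(y)^3 - 28*sin(y)^2 - 9*sin(y) + 14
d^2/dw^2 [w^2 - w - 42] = 2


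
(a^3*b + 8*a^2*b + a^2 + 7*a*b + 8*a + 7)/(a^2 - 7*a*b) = (a^3*b + 8*a^2*b + a^2 + 7*a*b + 8*a + 7)/(a*(a - 7*b))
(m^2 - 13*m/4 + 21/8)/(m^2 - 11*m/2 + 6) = (m - 7/4)/(m - 4)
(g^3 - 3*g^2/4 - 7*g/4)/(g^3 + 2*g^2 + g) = (g - 7/4)/(g + 1)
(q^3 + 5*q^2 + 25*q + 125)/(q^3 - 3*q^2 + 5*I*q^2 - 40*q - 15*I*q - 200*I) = (q - 5*I)/(q - 8)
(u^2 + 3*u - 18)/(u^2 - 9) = (u + 6)/(u + 3)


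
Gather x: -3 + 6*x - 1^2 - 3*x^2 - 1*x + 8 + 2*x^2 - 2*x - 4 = -x^2 + 3*x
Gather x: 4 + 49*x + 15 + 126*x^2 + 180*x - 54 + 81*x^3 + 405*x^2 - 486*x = 81*x^3 + 531*x^2 - 257*x - 35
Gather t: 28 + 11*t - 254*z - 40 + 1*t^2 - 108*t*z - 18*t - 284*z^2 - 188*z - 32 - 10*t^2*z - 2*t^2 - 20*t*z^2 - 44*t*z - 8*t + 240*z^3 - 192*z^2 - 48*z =t^2*(-10*z - 1) + t*(-20*z^2 - 152*z - 15) + 240*z^3 - 476*z^2 - 490*z - 44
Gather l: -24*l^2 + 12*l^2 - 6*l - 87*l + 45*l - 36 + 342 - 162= -12*l^2 - 48*l + 144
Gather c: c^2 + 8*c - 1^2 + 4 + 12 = c^2 + 8*c + 15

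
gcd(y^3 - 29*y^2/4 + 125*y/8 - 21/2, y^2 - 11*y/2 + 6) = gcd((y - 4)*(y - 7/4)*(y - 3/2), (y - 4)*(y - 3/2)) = y^2 - 11*y/2 + 6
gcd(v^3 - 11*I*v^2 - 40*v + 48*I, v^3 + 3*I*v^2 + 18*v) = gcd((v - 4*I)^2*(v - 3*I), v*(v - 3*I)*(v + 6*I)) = v - 3*I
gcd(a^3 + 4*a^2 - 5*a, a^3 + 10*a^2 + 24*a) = a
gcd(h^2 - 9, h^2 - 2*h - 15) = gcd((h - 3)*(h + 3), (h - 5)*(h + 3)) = h + 3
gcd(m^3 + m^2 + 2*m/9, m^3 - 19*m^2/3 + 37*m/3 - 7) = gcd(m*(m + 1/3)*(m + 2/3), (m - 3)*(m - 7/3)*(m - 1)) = 1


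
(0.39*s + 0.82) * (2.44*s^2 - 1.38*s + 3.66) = 0.9516*s^3 + 1.4626*s^2 + 0.2958*s + 3.0012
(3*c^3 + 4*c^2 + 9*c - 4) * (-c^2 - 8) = -3*c^5 - 4*c^4 - 33*c^3 - 28*c^2 - 72*c + 32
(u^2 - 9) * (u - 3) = u^3 - 3*u^2 - 9*u + 27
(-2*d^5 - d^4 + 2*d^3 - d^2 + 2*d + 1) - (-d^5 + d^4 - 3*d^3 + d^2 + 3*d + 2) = -d^5 - 2*d^4 + 5*d^3 - 2*d^2 - d - 1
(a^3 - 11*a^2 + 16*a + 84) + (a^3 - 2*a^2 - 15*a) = 2*a^3 - 13*a^2 + a + 84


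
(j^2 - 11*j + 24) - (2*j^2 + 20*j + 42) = -j^2 - 31*j - 18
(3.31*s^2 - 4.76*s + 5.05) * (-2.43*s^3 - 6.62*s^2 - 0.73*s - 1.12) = -8.0433*s^5 - 10.3454*s^4 + 16.8234*s^3 - 33.6634*s^2 + 1.6447*s - 5.656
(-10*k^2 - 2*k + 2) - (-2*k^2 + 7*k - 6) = -8*k^2 - 9*k + 8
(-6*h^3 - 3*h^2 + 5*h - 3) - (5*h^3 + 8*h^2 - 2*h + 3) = -11*h^3 - 11*h^2 + 7*h - 6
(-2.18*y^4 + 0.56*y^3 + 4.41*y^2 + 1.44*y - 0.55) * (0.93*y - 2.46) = -2.0274*y^5 + 5.8836*y^4 + 2.7237*y^3 - 9.5094*y^2 - 4.0539*y + 1.353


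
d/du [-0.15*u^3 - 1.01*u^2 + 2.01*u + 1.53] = -0.45*u^2 - 2.02*u + 2.01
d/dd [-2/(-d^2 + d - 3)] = 2*(1 - 2*d)/(d^2 - d + 3)^2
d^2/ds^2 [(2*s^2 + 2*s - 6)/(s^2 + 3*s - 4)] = 4*(-2*s^3 + 3*s^2 - 15*s - 11)/(s^6 + 9*s^5 + 15*s^4 - 45*s^3 - 60*s^2 + 144*s - 64)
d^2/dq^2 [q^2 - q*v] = 2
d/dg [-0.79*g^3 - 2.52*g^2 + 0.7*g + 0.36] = -2.37*g^2 - 5.04*g + 0.7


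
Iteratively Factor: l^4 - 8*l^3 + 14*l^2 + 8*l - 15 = (l - 3)*(l^3 - 5*l^2 - l + 5) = (l - 5)*(l - 3)*(l^2 - 1) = (l - 5)*(l - 3)*(l + 1)*(l - 1)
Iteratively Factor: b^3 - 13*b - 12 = (b + 1)*(b^2 - b - 12) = (b - 4)*(b + 1)*(b + 3)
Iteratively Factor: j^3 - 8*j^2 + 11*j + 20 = (j - 5)*(j^2 - 3*j - 4) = (j - 5)*(j - 4)*(j + 1)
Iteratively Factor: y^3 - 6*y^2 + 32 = (y - 4)*(y^2 - 2*y - 8) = (y - 4)^2*(y + 2)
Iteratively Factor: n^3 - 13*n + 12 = (n - 1)*(n^2 + n - 12) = (n - 3)*(n - 1)*(n + 4)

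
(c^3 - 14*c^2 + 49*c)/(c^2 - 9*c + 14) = c*(c - 7)/(c - 2)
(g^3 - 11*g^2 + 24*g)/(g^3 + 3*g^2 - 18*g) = (g - 8)/(g + 6)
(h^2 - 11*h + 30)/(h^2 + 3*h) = (h^2 - 11*h + 30)/(h*(h + 3))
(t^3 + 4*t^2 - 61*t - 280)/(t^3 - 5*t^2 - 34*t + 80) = (t + 7)/(t - 2)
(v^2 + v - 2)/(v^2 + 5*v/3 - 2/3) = 3*(v - 1)/(3*v - 1)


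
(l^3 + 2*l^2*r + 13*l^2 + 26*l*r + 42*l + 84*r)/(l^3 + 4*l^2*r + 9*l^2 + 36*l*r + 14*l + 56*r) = (l^2 + 2*l*r + 6*l + 12*r)/(l^2 + 4*l*r + 2*l + 8*r)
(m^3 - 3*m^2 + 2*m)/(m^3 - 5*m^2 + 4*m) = (m - 2)/(m - 4)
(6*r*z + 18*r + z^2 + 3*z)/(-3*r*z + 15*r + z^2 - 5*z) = (6*r*z + 18*r + z^2 + 3*z)/(-3*r*z + 15*r + z^2 - 5*z)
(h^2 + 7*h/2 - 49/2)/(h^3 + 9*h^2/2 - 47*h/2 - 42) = (2*h - 7)/(2*h^2 - 5*h - 12)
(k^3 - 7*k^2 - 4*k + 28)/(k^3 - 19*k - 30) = (k^2 - 9*k + 14)/(k^2 - 2*k - 15)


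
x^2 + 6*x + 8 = (x + 2)*(x + 4)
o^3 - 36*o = o*(o - 6)*(o + 6)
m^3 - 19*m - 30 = (m - 5)*(m + 2)*(m + 3)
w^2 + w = w*(w + 1)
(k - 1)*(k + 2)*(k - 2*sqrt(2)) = k^3 - 2*sqrt(2)*k^2 + k^2 - 2*sqrt(2)*k - 2*k + 4*sqrt(2)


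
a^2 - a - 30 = (a - 6)*(a + 5)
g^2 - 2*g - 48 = (g - 8)*(g + 6)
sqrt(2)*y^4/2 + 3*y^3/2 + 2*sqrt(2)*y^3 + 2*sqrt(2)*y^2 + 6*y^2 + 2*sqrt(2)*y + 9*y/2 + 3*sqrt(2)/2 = (y + 1)*(y + 3)*(y + sqrt(2)/2)*(sqrt(2)*y/2 + 1)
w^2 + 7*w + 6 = (w + 1)*(w + 6)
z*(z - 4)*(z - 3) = z^3 - 7*z^2 + 12*z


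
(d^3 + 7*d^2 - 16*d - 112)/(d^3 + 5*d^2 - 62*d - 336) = (d^2 - 16)/(d^2 - 2*d - 48)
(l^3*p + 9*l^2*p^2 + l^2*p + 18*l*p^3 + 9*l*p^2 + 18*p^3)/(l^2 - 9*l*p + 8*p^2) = p*(l^3 + 9*l^2*p + l^2 + 18*l*p^2 + 9*l*p + 18*p^2)/(l^2 - 9*l*p + 8*p^2)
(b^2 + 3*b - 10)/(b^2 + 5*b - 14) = (b + 5)/(b + 7)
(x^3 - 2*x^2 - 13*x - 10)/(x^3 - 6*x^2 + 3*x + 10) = (x + 2)/(x - 2)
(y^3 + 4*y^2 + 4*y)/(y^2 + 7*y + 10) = y*(y + 2)/(y + 5)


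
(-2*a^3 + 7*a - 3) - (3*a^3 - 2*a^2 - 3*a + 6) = -5*a^3 + 2*a^2 + 10*a - 9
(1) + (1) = 2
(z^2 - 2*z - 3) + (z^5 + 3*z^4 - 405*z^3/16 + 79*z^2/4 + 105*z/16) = z^5 + 3*z^4 - 405*z^3/16 + 83*z^2/4 + 73*z/16 - 3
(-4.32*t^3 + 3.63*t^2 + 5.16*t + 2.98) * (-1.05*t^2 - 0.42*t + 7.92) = 4.536*t^5 - 1.9971*t^4 - 41.157*t^3 + 23.4534*t^2 + 39.6156*t + 23.6016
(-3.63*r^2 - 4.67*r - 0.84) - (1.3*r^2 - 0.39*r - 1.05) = -4.93*r^2 - 4.28*r + 0.21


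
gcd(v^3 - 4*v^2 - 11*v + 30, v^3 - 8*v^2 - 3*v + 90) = v^2 - 2*v - 15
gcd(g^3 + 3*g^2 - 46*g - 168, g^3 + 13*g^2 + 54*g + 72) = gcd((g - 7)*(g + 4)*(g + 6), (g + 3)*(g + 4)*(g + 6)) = g^2 + 10*g + 24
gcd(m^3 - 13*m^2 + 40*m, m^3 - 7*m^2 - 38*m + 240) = m^2 - 13*m + 40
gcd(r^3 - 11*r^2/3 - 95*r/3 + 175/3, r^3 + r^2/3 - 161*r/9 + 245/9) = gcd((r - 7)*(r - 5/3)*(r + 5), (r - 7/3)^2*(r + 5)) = r + 5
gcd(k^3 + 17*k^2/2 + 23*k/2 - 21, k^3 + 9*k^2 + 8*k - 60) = k + 6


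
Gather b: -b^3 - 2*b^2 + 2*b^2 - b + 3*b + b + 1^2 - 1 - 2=-b^3 + 3*b - 2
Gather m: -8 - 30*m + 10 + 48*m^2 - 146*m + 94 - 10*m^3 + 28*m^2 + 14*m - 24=-10*m^3 + 76*m^2 - 162*m + 72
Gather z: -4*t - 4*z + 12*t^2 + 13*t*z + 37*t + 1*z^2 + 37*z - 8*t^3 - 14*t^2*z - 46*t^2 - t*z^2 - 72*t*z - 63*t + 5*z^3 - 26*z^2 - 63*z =-8*t^3 - 34*t^2 - 30*t + 5*z^3 + z^2*(-t - 25) + z*(-14*t^2 - 59*t - 30)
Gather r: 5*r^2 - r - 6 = 5*r^2 - r - 6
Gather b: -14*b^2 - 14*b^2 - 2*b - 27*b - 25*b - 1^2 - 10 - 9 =-28*b^2 - 54*b - 20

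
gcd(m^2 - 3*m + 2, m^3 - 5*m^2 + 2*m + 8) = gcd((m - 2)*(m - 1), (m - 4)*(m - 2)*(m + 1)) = m - 2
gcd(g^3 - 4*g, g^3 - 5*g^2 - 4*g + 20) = g^2 - 4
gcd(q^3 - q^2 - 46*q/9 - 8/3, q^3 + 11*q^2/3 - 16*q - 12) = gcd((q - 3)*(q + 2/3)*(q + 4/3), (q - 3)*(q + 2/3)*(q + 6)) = q^2 - 7*q/3 - 2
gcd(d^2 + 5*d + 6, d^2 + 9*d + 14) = d + 2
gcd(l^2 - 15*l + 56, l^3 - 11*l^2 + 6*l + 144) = l - 8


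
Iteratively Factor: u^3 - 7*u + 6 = (u - 1)*(u^2 + u - 6) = (u - 2)*(u - 1)*(u + 3)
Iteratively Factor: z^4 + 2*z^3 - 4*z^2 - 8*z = (z + 2)*(z^3 - 4*z) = z*(z + 2)*(z^2 - 4) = z*(z + 2)^2*(z - 2)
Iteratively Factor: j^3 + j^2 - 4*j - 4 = (j - 2)*(j^2 + 3*j + 2) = (j - 2)*(j + 1)*(j + 2)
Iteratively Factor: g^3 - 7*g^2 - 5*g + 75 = (g + 3)*(g^2 - 10*g + 25) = (g - 5)*(g + 3)*(g - 5)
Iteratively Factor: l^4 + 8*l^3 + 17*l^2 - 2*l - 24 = (l + 4)*(l^3 + 4*l^2 + l - 6) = (l + 2)*(l + 4)*(l^2 + 2*l - 3) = (l + 2)*(l + 3)*(l + 4)*(l - 1)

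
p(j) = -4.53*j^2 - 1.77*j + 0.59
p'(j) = -9.06*j - 1.77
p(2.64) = -35.66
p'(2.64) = -25.69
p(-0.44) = 0.49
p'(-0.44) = 2.22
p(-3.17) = -39.32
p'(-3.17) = 26.95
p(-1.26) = -4.37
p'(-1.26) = 9.65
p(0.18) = 0.12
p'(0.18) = -3.40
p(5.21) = -131.59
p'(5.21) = -48.97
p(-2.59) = -25.21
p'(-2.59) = 21.70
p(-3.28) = -42.34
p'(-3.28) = 27.95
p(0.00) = 0.59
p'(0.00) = -1.77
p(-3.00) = -34.87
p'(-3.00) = 25.41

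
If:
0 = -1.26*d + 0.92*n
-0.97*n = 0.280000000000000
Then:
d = -0.21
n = -0.29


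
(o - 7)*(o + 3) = o^2 - 4*o - 21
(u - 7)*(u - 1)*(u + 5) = u^3 - 3*u^2 - 33*u + 35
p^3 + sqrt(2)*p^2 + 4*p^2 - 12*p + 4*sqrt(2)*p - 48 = (p + 4)*(p - 2*sqrt(2))*(p + 3*sqrt(2))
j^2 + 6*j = j*(j + 6)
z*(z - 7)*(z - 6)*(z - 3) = z^4 - 16*z^3 + 81*z^2 - 126*z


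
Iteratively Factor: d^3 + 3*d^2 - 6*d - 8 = (d - 2)*(d^2 + 5*d + 4) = (d - 2)*(d + 4)*(d + 1)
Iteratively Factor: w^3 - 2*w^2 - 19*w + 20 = (w - 1)*(w^2 - w - 20) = (w - 5)*(w - 1)*(w + 4)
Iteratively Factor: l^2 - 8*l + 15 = (l - 3)*(l - 5)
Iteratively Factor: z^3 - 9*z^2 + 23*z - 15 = (z - 5)*(z^2 - 4*z + 3) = (z - 5)*(z - 3)*(z - 1)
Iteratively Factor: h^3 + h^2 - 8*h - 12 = (h + 2)*(h^2 - h - 6) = (h - 3)*(h + 2)*(h + 2)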